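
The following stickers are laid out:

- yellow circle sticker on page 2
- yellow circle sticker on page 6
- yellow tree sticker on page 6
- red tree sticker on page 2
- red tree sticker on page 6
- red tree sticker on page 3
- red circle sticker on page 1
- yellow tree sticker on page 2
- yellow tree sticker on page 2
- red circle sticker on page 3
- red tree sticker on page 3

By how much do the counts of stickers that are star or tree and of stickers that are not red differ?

2

stickers that are star or tree: 7. stickers that are not red: 5.
|7 − 5| = 7 − 5 = 2.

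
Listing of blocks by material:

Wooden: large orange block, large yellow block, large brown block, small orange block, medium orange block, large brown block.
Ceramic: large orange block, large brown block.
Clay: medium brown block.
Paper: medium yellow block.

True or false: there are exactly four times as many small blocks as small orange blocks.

False

|small blocks| = 1.
|small orange blocks| = 1.
The claim requires 1 = 4 × 1 = 4, which does not hold.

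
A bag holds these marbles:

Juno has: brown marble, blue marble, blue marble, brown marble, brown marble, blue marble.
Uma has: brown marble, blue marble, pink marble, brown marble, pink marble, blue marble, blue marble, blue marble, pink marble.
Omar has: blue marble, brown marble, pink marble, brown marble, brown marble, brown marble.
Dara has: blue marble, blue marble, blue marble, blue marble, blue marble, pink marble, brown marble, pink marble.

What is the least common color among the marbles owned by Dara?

Counts by color (restricted to marbles owned by Dara): blue 5, pink 2, brown 1.
The minimum is 1, held uniquely by brown.

brown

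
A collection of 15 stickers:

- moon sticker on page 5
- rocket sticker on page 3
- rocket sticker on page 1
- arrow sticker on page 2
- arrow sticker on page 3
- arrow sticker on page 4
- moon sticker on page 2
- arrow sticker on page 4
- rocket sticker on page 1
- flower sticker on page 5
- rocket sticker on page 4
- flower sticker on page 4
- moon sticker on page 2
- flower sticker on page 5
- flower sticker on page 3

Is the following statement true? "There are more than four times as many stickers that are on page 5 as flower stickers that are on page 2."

True

There are 3 stickers on page 5.
There are 0 flower stickers on page 2.
The claim requires 3 > 4 × 0 = 0, which holds.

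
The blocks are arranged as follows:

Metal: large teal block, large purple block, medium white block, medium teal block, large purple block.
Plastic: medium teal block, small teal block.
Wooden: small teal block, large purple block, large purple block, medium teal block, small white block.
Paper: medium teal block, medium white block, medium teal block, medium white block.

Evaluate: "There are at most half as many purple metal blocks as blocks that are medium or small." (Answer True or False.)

There are 2 purple metal blocks.
There are 11 blocks that are medium or small.
The claim requires 2 × 2 = 4 ≤ 11, which holds.

True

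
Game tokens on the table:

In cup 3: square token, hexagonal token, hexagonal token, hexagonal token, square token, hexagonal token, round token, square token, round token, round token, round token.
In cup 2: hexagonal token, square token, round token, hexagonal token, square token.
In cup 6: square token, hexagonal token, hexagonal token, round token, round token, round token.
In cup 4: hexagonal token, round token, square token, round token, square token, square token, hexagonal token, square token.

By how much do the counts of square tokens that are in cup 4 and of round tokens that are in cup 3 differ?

0

square tokens in cup 4: 4. round tokens in cup 3: 4.
|4 − 4| = 4 − 4 = 0.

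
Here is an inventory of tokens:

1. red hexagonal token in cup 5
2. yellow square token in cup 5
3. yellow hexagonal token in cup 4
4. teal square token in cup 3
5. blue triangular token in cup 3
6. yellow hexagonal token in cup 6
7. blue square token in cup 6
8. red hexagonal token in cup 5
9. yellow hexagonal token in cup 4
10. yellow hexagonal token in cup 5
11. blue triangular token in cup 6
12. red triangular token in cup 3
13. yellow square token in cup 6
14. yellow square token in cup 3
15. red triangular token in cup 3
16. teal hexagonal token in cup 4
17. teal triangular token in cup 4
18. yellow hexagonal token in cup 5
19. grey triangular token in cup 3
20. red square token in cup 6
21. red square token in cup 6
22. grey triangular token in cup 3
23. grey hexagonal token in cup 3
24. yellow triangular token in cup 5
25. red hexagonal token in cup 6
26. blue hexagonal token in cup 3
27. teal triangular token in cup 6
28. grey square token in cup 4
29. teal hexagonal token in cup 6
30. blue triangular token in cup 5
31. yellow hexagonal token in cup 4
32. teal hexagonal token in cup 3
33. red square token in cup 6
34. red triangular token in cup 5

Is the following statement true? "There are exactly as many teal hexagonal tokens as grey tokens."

|teal hexagonal tokens| = 3.
|grey tokens| = 4.
The claim requires 3 = 4, which does not hold.

False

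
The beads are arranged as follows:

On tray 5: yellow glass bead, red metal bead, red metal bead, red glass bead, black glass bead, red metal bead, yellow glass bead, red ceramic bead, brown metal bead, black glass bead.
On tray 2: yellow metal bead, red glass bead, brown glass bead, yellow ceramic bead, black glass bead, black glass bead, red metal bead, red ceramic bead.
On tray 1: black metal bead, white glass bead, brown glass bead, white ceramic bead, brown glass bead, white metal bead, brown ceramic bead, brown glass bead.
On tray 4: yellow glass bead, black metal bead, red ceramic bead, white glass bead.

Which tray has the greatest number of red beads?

Counts by tray (restricted to red beads): tray 5→5, tray 2→3, tray 4→1, tray 1→0.
The maximum is 5, held uniquely by tray 5.

tray 5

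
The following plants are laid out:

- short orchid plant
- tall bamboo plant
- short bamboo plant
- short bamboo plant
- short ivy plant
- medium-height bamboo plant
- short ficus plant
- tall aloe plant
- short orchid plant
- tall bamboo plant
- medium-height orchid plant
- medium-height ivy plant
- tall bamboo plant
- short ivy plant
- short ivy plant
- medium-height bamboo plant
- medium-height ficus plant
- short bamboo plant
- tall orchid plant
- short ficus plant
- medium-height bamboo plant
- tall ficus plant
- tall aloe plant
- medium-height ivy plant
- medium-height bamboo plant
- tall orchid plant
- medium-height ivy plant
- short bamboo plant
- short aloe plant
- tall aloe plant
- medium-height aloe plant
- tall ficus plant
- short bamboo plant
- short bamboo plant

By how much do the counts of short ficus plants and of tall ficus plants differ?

short ficus plants: 2. tall ficus plants: 2.
|2 − 2| = 2 − 2 = 0.

0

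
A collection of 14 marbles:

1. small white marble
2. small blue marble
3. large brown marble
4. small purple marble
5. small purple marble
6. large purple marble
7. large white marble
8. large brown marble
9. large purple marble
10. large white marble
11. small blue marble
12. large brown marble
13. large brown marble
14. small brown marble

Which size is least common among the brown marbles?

small

Counts by size (restricted to brown marbles): large 4, small 1.
The minimum is 1, held uniquely by small.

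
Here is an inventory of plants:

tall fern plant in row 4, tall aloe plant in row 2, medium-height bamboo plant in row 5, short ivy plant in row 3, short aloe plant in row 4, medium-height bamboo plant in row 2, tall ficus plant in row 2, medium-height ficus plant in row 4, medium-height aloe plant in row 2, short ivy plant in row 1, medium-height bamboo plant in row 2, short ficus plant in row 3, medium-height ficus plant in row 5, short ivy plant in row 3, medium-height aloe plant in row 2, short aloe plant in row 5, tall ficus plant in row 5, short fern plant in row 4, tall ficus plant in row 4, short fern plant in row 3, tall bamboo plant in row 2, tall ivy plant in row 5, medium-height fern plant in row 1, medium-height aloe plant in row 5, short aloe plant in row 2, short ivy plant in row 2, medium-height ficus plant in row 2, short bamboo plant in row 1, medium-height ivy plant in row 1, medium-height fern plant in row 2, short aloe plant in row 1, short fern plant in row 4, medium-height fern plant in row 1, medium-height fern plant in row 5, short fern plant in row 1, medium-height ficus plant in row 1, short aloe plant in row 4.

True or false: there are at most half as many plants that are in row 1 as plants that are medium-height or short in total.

True

|plants in row 1| = 8.
|plants that are medium-height or short| = 30.
The claim requires 2 × 8 = 16 ≤ 30, which holds.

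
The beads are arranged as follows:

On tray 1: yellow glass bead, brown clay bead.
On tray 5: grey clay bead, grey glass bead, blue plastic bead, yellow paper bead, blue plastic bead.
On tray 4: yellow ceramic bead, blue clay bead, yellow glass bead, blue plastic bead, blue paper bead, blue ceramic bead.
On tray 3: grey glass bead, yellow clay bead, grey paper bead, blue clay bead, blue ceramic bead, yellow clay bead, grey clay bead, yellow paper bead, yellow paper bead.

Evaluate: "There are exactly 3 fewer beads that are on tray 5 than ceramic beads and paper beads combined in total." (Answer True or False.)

|beads on tray 5| = 5.
ceramic beads: 3; paper beads: 5; combined: 3 + 5 = 8.
The claim requires 8 − 5 (= 3) to equal 3, which holds.

True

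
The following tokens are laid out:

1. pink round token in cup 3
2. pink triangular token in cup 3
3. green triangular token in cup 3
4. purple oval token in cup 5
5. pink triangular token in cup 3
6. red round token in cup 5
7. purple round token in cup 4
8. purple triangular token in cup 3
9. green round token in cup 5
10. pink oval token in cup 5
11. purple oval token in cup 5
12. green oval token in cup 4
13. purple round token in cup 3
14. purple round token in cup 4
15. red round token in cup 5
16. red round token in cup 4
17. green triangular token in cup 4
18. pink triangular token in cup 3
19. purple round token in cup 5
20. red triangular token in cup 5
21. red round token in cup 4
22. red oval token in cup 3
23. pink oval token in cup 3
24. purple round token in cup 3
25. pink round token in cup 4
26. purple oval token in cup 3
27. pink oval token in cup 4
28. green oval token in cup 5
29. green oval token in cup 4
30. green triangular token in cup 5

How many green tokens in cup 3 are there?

1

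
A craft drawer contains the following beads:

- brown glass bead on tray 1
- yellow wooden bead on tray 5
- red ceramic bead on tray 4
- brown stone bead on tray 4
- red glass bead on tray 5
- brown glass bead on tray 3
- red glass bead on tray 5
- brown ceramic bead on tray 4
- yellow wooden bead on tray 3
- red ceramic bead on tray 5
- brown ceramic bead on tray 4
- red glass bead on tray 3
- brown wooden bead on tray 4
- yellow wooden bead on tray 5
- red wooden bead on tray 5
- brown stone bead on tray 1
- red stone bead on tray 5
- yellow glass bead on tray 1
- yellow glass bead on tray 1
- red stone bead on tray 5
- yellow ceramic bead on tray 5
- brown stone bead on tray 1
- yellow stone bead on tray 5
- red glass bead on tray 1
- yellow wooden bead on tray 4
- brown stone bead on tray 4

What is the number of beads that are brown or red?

brown: 9; red: 9; together 9 + 9 = 18.

18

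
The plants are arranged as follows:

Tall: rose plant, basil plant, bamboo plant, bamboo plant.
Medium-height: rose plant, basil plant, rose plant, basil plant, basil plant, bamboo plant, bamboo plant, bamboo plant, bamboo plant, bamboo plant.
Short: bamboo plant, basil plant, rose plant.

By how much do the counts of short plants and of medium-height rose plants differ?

short plants: 3. medium-height rose plants: 2.
|3 − 2| = 3 − 2 = 1.

1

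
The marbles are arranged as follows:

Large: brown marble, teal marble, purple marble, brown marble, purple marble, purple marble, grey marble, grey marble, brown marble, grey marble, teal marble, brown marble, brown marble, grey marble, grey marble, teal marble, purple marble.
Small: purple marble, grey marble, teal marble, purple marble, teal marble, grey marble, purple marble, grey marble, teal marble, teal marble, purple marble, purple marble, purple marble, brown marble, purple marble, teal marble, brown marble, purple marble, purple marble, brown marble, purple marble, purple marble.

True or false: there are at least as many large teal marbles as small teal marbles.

False

large teal marbles: 3.
small teal marbles: 5.
The claim requires 3 ≥ 5, which does not hold.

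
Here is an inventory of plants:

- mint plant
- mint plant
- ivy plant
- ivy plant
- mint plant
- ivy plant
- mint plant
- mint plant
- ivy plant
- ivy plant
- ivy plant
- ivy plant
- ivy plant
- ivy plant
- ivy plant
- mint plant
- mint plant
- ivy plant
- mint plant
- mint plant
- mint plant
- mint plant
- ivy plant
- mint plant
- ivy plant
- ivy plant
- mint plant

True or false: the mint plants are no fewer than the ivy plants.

False

There are 13 mint plants.
There are 14 ivy plants.
The claim requires 13 ≥ 14, which does not hold.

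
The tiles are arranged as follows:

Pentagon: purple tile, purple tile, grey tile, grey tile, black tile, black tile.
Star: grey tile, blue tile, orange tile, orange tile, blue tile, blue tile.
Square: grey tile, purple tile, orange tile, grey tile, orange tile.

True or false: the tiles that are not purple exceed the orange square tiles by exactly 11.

|tiles that are not purple| = 14.
|orange square tiles| = 2.
The claim requires 14 − 2 (= 12) to equal 11, which does not hold.

False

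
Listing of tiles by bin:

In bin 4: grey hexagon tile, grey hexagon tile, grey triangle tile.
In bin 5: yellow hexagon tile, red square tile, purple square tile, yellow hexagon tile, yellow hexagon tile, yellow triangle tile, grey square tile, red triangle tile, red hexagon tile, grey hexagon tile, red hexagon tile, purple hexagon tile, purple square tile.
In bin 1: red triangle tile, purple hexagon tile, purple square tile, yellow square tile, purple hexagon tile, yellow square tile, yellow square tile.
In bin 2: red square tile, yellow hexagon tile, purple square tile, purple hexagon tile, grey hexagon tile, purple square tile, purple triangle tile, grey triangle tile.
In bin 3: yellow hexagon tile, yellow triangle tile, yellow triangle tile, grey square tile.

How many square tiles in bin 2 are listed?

3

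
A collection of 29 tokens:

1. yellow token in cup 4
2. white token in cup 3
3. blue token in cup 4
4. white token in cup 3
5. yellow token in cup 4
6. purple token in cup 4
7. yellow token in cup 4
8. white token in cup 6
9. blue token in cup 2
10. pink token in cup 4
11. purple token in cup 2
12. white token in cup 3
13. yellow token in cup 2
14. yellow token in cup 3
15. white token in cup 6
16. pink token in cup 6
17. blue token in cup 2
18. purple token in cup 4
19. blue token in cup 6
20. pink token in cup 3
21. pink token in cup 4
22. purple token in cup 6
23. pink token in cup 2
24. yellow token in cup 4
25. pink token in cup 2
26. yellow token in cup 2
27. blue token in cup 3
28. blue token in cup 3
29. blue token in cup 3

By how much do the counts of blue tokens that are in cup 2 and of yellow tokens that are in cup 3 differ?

blue tokens in cup 2: 2. yellow tokens in cup 3: 1.
|2 − 1| = 2 − 1 = 1.

1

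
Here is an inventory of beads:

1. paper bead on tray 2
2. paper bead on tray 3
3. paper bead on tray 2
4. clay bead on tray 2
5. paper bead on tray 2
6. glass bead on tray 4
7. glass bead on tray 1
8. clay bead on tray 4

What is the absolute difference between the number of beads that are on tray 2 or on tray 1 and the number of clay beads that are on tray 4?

4

beads on tray 2 or on tray 1: 5. clay beads on tray 4: 1.
|5 − 1| = 5 − 1 = 4.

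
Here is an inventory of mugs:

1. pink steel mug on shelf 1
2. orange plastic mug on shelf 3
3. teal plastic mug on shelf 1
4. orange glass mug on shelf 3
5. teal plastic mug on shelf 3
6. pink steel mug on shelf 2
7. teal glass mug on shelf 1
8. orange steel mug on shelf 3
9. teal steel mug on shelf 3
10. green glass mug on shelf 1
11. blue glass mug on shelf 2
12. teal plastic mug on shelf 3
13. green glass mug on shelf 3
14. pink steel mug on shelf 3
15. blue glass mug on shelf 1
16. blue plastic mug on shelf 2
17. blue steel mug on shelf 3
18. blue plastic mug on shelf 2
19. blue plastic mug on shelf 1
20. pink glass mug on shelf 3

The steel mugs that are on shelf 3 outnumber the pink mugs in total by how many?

0

steel mugs on shelf 3: 4.
pink mugs: 4.
4 − 4 = 0.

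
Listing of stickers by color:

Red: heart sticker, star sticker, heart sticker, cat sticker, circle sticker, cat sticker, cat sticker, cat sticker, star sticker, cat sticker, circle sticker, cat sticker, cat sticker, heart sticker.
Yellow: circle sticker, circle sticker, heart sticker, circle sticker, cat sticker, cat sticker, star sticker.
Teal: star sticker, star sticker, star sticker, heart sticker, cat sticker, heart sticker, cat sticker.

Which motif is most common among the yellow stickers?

Counts by motif (restricted to yellow stickers): circle 3, cat 2, star 1, heart 1.
The maximum is 3, held uniquely by circle.

circle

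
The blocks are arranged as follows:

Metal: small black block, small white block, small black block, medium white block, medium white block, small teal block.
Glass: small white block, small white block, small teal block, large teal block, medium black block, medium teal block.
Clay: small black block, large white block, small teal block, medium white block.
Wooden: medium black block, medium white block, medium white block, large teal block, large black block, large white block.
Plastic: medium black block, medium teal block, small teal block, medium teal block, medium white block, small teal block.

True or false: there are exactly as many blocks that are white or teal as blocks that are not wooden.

|blocks that are white or teal| = 21.
|blocks that are not wooden| = 22.
The claim requires 21 = 22, which does not hold.

False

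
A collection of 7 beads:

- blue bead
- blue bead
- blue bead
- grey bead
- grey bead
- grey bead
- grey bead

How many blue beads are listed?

3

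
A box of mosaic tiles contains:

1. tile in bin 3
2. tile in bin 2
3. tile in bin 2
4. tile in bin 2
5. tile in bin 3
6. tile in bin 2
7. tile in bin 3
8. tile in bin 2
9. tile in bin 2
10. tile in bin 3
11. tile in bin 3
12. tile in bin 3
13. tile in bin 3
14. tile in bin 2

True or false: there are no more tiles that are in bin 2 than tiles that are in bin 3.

tiles in bin 2: 7.
tiles in bin 3: 7.
The claim requires 7 ≤ 7, which holds.

True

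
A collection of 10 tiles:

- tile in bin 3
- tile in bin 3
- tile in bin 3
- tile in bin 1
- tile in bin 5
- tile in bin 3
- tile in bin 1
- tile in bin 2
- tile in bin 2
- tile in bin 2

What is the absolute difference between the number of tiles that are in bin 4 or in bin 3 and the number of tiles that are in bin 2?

1

tiles in bin 4 or in bin 3: 4. tiles in bin 2: 3.
|4 − 3| = 4 − 3 = 1.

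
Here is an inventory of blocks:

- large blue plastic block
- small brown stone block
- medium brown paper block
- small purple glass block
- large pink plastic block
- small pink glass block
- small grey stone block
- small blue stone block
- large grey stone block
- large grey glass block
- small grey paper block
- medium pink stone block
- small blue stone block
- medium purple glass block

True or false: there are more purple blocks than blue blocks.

purple blocks: 2.
blue blocks: 3.
The claim requires 2 > 3, which does not hold.

False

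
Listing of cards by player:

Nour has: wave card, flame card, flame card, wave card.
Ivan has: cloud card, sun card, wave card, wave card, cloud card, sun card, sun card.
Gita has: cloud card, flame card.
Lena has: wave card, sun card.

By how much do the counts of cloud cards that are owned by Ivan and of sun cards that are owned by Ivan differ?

cloud cards owned by Ivan: 2. sun cards owned by Ivan: 3.
|2 − 3| = 3 − 2 = 1.

1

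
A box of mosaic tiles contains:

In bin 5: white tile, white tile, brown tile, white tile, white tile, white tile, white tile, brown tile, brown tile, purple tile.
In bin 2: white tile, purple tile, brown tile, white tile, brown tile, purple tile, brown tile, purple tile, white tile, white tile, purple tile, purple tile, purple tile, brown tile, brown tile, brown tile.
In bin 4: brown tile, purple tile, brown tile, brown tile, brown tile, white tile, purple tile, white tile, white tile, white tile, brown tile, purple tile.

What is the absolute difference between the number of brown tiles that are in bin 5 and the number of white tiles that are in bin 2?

brown tiles in bin 5: 3. white tiles in bin 2: 4.
|3 − 4| = 4 − 3 = 1.

1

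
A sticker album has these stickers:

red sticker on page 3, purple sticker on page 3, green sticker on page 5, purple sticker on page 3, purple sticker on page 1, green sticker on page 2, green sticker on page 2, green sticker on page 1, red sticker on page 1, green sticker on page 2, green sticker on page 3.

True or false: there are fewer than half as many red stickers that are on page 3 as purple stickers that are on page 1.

|red stickers on page 3| = 1.
|purple stickers on page 1| = 1.
The claim requires 2 × 1 = 2 < 1, which does not hold.

False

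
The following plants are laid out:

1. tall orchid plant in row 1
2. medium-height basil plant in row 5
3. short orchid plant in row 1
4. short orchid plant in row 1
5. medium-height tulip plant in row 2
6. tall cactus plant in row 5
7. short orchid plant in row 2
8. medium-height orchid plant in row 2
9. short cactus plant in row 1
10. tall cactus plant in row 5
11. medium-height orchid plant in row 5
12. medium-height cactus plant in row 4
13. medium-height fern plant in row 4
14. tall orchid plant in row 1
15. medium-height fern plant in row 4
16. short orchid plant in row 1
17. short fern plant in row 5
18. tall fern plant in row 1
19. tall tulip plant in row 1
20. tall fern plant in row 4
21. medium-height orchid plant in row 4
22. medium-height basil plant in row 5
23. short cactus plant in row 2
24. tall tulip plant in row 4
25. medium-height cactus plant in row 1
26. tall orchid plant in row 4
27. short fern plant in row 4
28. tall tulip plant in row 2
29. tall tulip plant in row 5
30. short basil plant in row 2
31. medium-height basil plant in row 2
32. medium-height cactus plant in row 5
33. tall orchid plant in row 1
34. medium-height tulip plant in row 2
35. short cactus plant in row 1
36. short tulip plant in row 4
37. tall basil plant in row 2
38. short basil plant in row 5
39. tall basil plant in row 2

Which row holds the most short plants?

Counts by row (restricted to short plants): row 1→5, row 2→3, row 4→2, row 5→2.
The maximum is 5, held uniquely by row 1.

row 1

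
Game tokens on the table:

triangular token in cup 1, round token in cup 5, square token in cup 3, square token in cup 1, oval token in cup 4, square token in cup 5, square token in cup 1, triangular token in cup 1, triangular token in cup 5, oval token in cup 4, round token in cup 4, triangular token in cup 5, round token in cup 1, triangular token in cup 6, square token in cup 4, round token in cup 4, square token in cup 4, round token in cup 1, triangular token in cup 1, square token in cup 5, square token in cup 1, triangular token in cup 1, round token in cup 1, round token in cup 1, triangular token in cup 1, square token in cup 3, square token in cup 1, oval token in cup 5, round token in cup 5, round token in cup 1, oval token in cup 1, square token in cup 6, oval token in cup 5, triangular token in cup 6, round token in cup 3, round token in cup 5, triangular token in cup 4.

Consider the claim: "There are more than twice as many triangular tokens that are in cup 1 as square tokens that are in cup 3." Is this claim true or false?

triangular tokens in cup 1: 5.
square tokens in cup 3: 2.
The claim requires 5 > 2 × 2 = 4, which holds.

True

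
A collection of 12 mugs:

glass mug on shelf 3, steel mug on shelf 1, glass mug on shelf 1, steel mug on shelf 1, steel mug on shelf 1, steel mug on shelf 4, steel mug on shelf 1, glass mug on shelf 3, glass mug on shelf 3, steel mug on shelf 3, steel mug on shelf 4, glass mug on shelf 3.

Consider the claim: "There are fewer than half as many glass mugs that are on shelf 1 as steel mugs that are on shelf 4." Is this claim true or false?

False

glass mugs on shelf 1: 1.
steel mugs on shelf 4: 2.
The claim requires 2 × 1 = 2 < 2, which does not hold.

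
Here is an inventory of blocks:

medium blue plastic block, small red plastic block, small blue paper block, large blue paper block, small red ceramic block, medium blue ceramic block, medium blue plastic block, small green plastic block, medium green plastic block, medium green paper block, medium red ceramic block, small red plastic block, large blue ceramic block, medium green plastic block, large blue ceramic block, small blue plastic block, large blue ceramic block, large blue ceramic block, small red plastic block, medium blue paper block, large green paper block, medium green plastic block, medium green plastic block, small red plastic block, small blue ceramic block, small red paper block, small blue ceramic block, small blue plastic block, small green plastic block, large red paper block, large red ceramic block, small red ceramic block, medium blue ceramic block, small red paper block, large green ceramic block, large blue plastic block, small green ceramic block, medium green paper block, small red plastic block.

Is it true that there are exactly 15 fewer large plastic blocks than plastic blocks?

|large plastic blocks| = 1.
|plastic blocks| = 16.
The claim requires 16 − 1 (= 15) to equal 15, which holds.

True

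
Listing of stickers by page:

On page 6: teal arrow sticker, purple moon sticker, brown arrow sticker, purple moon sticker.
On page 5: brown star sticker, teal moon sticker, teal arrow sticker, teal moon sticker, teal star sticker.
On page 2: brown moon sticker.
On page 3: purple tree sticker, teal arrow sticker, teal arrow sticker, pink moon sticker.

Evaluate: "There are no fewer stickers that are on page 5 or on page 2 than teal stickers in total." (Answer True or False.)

stickers on page 5 or on page 2: 6.
teal stickers: 7.
The claim requires 6 ≥ 7, which does not hold.

False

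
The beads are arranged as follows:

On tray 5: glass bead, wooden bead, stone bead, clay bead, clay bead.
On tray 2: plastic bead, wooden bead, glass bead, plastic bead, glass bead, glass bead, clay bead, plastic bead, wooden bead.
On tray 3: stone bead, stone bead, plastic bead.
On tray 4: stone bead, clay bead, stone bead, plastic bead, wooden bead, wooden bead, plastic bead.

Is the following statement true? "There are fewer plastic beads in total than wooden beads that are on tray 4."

False

|plastic beads| = 6.
|wooden beads on tray 4| = 2.
The claim requires 6 < 2, which does not hold.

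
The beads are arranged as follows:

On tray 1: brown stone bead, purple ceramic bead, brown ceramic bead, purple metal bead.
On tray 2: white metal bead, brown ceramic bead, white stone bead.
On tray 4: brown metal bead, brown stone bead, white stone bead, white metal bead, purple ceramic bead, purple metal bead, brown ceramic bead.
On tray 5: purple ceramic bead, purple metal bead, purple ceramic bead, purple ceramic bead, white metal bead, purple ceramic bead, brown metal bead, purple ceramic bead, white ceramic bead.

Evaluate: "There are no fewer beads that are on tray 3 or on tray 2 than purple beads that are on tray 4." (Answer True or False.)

There are 3 beads on tray 3 or on tray 2.
There are 2 purple beads on tray 4.
The claim requires 3 ≥ 2, which holds.

True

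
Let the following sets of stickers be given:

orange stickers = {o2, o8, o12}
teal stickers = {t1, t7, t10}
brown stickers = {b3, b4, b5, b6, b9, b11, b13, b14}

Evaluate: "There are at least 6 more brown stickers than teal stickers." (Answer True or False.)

False

brown stickers: 8.
teal stickers: 3.
The claim requires 8 − 3 = 5 ≥ 6, which does not hold.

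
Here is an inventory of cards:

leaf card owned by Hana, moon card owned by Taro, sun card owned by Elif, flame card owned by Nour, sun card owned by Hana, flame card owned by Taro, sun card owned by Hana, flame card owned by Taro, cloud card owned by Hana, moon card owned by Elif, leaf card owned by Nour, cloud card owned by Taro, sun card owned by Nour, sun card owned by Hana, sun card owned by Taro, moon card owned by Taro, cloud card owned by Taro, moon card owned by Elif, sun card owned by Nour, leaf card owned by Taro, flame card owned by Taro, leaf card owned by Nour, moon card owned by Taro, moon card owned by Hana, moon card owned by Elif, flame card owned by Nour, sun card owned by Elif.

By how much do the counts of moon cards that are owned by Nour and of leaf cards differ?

moon cards owned by Nour: 0. leaf cards: 4.
|0 − 4| = 4 − 0 = 4.

4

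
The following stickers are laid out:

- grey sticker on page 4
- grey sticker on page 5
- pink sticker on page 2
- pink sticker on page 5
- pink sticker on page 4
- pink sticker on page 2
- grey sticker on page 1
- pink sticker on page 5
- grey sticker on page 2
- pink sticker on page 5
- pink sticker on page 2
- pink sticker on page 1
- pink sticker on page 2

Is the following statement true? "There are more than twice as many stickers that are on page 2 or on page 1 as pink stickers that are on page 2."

False

stickers on page 2 or on page 1: 7.
pink stickers on page 2: 4.
The claim requires 7 > 2 × 4 = 8, which does not hold.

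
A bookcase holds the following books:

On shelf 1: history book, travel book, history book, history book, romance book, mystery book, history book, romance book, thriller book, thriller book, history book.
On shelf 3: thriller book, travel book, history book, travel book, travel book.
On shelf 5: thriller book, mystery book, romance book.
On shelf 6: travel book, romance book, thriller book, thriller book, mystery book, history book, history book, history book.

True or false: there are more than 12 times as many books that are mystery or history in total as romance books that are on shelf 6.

books that are mystery or history: 12.
romance books on shelf 6: 1.
The claim requires 12 > 12 × 1 = 12, which does not hold.

False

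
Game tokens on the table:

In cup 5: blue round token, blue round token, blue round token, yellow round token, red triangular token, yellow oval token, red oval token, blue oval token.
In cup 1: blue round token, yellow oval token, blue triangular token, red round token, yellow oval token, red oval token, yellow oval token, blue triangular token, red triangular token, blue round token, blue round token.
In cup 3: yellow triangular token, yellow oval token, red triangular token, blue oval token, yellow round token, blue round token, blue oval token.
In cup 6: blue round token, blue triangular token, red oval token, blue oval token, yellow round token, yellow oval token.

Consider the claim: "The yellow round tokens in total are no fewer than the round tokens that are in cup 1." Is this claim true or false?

False

There are 3 yellow round tokens.
There are 4 round tokens in cup 1.
The claim requires 3 ≥ 4, which does not hold.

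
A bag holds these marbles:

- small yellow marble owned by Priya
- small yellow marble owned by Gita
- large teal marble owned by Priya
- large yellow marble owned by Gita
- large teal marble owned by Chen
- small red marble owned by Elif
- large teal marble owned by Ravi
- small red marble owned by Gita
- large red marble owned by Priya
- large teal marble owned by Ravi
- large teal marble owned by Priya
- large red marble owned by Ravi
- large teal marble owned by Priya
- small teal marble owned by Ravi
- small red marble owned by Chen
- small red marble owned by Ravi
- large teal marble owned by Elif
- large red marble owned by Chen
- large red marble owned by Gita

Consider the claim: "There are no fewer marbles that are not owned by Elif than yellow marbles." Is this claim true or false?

marbles that are not owned by Elif: 17.
yellow marbles: 3.
The claim requires 17 ≥ 3, which holds.

True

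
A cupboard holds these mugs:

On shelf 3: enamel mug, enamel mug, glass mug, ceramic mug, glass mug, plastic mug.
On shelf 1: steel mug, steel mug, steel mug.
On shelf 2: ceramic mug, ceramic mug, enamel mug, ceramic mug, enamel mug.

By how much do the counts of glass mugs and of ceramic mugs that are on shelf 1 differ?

2

glass mugs: 2. ceramic mugs on shelf 1: 0.
|2 − 0| = 2 − 0 = 2.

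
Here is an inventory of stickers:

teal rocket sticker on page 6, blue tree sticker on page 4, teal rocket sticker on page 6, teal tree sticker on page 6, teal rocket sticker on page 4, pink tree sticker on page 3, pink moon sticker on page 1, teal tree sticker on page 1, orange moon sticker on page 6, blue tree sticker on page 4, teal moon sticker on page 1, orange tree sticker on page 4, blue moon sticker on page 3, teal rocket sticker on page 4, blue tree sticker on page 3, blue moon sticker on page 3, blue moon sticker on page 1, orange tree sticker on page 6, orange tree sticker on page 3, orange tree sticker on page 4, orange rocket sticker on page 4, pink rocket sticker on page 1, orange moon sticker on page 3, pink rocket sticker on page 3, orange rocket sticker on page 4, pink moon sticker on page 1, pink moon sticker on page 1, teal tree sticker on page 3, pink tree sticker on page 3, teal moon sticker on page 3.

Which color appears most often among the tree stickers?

orange

Counts by color (restricted to tree stickers): orange 4, teal 3, blue 3, pink 2.
The maximum is 4, held uniquely by orange.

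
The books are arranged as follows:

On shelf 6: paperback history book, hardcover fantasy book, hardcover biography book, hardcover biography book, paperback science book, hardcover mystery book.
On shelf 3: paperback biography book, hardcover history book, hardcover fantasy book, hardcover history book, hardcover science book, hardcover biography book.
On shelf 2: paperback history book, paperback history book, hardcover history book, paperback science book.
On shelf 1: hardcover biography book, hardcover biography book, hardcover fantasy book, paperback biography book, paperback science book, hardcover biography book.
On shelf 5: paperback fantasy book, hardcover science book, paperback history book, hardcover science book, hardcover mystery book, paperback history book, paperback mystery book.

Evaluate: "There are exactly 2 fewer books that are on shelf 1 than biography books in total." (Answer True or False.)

True

|books on shelf 1| = 6.
|biography books| = 8.
The claim requires 8 − 6 (= 2) to equal 2, which holds.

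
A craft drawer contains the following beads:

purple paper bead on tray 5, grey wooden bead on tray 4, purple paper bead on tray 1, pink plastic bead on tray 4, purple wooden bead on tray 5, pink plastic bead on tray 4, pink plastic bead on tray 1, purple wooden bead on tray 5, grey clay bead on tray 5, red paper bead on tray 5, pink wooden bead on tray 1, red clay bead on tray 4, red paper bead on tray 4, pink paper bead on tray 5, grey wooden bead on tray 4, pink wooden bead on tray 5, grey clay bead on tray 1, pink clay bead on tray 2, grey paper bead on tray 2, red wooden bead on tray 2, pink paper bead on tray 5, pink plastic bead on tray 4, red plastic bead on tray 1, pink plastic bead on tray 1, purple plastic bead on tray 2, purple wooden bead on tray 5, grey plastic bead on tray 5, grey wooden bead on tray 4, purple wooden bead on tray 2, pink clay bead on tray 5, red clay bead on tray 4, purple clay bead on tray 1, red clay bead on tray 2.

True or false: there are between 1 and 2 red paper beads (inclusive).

True

|red paper beads| = 2.
The claim requires 1 ≤ 2 ≤ 2, which holds.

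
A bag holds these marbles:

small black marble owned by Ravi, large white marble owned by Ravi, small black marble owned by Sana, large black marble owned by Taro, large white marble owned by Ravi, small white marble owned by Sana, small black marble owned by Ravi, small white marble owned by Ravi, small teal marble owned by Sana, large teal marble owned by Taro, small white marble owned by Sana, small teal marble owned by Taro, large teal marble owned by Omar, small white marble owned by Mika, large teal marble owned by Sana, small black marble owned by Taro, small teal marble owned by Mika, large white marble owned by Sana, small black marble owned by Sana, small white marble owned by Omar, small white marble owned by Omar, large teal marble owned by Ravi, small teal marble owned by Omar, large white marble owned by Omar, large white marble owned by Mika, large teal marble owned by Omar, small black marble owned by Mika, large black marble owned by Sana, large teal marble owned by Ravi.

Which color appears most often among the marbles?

white

Counts by color: white 11, teal 10, black 8.
The maximum is 11, held uniquely by white.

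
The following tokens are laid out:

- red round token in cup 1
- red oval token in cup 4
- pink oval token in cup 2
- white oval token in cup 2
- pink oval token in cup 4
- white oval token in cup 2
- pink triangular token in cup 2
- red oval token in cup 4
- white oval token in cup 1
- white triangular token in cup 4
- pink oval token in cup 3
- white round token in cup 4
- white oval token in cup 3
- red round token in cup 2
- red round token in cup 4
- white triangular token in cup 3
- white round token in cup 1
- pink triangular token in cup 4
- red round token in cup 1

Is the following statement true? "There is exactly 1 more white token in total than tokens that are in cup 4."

white tokens: 8.
tokens in cup 4: 7.
The claim requires 8 − 7 (= 1) to equal 1, which holds.

True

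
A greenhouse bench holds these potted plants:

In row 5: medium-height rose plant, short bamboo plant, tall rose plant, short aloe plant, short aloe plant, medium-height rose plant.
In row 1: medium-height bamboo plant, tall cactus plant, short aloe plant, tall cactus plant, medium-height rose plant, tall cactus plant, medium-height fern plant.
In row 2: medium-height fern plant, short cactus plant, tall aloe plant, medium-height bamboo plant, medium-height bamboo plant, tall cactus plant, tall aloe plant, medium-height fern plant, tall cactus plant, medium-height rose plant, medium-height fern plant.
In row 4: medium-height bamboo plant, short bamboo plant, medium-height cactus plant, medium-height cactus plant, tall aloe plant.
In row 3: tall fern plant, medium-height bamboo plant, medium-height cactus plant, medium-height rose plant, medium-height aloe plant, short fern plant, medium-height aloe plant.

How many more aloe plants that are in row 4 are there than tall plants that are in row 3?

aloe plants in row 4: 1.
tall plants in row 3: 1.
1 − 1 = 0.

0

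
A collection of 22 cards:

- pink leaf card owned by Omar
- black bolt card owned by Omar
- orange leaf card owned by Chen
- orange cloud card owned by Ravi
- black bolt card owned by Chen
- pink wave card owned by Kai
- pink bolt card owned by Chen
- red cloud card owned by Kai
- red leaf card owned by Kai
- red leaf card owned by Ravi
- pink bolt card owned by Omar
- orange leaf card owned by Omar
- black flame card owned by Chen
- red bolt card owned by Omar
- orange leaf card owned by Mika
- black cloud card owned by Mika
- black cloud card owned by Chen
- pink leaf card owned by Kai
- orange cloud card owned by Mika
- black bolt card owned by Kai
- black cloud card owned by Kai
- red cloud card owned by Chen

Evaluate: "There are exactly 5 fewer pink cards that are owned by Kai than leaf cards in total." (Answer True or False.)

True

|pink cards owned by Kai| = 2.
|leaf cards| = 7.
The claim requires 7 − 2 (= 5) to equal 5, which holds.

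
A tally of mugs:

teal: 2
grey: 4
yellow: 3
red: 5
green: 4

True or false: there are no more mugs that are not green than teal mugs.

There are 14 mugs that are not green.
There are 2 teal mugs.
The claim requires 14 ≤ 2, which does not hold.

False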